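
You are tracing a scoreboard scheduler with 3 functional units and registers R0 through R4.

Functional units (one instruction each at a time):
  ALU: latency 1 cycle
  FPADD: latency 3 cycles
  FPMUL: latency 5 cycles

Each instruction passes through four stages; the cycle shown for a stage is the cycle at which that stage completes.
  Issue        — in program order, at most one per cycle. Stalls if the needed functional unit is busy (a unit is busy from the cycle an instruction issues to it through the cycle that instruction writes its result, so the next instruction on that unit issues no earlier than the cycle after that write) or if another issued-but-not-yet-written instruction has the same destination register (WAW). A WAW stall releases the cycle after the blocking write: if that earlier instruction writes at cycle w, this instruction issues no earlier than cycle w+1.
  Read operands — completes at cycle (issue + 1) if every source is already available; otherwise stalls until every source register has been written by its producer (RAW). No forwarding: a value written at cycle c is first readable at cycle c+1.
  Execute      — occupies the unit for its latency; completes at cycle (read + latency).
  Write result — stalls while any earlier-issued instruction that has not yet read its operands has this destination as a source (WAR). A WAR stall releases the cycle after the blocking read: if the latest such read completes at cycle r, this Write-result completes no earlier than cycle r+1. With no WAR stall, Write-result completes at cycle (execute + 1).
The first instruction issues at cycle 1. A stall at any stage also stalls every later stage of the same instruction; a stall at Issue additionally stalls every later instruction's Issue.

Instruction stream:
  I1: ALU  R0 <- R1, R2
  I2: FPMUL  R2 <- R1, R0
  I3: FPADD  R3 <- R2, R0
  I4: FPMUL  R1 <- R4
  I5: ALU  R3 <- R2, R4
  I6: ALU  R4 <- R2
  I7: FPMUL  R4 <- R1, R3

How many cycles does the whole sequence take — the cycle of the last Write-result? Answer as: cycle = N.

I1  is:1  ro:2  ex:3  wr:4
I2  is:2  ro:5  ex:10  wr:11  — RAW R0: wait I1 write@4
I3  is:3  ro:12  ex:15  wr:16  — RAW R2: wait I2 write@11
I4  is:12  ro:13  ex:18  wr:19  — struct: FPMUL busy until I2 writes@11
I5  is:17  ro:18  ex:19  wr:20  — WAW R3: wait I3 write@16
I6  is:21  ro:22  ex:23  wr:24  — struct: ALU busy until I5 writes@20
I7  is:25  ro:26  ex:31  wr:32  — WAW R4: wait I6 write@24

cycle = 32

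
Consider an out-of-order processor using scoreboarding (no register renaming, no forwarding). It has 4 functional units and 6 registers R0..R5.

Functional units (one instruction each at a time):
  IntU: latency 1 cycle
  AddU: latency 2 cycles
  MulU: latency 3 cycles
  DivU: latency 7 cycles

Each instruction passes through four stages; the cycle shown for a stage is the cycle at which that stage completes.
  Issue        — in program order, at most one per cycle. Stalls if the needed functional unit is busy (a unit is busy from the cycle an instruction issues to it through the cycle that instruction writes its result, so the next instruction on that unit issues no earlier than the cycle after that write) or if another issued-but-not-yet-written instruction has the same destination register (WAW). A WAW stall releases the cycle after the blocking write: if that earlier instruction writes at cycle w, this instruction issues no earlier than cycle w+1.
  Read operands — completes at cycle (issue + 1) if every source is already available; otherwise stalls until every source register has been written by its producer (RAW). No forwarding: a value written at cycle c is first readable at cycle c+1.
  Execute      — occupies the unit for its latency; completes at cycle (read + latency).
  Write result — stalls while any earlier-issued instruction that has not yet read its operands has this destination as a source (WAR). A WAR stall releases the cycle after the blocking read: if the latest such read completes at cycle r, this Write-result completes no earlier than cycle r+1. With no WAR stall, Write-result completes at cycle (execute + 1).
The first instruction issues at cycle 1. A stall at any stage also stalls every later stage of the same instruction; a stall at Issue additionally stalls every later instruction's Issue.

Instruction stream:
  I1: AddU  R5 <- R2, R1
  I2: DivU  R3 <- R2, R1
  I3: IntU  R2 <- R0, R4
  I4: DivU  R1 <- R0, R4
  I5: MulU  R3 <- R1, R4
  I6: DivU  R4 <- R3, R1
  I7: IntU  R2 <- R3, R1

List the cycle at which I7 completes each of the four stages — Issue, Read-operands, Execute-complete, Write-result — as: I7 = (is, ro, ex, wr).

cycle 1: I1 dispatched to AddU
cycle 2: I1 operands ready · I2 dispatched to DivU
cycle 3: I2 operands ready · I3 dispatched to IntU
cycle 4: I1 complete · I3 operands ready
cycle 5: R5←I1 · I3 complete
cycle 6: R2←I3
cycle 10: I2 complete
cycle 11: R3←I2
cycle 12: I4 dispatched to DivU
cycle 13: I4 operands ready · I5 dispatched to MulU
cycle 20: I4 complete
cycle 21: R1←I4
cycle 22: I5 operands ready · I6 dispatched to DivU
cycle 23: I7 dispatched to IntU
cycle 25: I5 complete
cycle 26: R3←I5
cycle 27: I6 operands ready · I7 operands ready
cycle 28: I7 complete
cycle 29: R2←I7
cycle 34: I6 complete
cycle 35: R4←I6

I7 = (23, 27, 28, 29)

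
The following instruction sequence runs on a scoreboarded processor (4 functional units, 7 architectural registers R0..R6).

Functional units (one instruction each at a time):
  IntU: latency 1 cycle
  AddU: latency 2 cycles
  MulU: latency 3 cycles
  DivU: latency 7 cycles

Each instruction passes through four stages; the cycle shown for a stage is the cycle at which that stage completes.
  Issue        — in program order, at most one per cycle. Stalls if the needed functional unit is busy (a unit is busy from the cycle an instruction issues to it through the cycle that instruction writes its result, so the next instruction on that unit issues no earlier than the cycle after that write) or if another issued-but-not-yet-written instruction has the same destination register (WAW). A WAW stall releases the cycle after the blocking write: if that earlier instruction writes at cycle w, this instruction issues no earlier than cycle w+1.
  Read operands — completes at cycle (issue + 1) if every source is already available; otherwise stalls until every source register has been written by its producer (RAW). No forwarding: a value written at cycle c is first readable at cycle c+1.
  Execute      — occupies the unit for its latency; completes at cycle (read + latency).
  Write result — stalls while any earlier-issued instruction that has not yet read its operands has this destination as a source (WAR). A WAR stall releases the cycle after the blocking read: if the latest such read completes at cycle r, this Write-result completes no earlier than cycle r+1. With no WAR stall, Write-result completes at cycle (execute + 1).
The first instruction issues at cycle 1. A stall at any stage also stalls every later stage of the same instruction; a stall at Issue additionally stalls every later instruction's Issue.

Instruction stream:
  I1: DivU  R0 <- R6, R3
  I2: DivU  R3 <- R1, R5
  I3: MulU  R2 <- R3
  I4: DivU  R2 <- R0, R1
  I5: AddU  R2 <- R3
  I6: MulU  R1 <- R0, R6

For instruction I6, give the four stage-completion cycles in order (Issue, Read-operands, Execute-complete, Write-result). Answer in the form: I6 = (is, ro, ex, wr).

I6 = (37, 38, 41, 42)

I1: IS=1 RO=2 EX=9 WR=10
I2: IS=11 RO=12 EX=19 WR=20  [struct: DivU busy until I1 writes@10]
I3: IS=12 RO=21 EX=24 WR=25  [RAW R3: wait I2 write@20]
I4: IS=26 RO=27 EX=34 WR=35  [WAW R2: wait I3 write@25]
I5: IS=36 RO=37 EX=39 WR=40  [WAW R2: wait I4 write@35]
I6: IS=37 RO=38 EX=41 WR=42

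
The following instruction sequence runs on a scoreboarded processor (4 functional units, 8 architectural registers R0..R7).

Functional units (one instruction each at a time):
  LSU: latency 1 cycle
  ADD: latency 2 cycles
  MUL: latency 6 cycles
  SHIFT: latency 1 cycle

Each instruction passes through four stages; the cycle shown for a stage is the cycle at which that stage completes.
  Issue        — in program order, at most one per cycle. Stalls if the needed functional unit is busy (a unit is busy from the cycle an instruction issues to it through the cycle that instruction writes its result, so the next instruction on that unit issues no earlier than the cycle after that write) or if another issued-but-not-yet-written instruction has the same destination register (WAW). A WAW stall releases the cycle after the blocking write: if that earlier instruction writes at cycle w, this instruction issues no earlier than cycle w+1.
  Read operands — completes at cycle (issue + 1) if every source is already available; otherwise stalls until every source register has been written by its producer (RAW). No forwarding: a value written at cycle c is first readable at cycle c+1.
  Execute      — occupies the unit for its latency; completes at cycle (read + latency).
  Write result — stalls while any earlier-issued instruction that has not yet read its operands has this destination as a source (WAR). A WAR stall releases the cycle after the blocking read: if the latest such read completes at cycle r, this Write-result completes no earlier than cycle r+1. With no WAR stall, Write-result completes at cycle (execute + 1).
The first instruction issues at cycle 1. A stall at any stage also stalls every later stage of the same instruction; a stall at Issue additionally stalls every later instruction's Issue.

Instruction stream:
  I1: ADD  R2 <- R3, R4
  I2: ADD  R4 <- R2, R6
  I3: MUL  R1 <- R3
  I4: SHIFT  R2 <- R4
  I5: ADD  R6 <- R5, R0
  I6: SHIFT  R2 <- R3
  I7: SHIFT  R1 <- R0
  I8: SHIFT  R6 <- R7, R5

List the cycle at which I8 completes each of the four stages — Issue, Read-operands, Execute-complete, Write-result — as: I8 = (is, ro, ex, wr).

[I1] 1/2/4/5
[I2] 6/7/9/10  (struct: ADD busy until I1 writes@5)
[I3] 7/8/14/15
[I4] 8/11/12/13  (RAW R4: wait I2 write@10)
[I5] 11/12/14/15  (struct: ADD busy until I2 writes@10)
[I6] 14/15/16/17  (struct: SHIFT busy until I4 writes@13)
[I7] 18/19/20/21  (struct: SHIFT busy until I6 writes@17)
[I8] 22/23/24/25  (struct: SHIFT busy until I7 writes@21)

I8 = (22, 23, 24, 25)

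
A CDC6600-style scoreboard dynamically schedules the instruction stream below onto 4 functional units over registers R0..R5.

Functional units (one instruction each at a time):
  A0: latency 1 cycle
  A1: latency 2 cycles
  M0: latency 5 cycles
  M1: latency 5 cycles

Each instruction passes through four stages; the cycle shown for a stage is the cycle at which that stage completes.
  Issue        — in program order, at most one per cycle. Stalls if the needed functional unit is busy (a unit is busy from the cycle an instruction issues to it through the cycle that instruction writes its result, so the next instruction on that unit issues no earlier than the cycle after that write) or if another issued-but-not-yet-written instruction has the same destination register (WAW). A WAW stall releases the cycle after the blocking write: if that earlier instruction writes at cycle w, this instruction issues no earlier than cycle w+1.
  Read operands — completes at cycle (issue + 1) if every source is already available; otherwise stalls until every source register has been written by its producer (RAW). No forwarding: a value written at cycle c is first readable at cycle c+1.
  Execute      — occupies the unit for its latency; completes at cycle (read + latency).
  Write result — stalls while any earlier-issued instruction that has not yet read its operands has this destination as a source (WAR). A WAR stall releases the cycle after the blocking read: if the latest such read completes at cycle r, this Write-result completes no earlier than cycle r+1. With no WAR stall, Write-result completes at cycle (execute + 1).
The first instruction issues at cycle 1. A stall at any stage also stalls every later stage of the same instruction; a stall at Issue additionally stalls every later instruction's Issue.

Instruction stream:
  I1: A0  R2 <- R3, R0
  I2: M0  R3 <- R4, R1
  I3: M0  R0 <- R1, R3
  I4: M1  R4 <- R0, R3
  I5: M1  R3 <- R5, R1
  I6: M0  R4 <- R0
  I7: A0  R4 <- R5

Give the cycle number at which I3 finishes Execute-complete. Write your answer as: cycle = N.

t=1  I1 issues→A0
t=2  I1 reads | I2 issues→M0
t=3  I1 exec-done | I2 reads
t=4  I1 writes R2
t=8  I2 exec-done
t=9  I2 writes R3
t=10  I3 issues→M0
t=11  I3 reads | I4 issues→M1
t=16  I3 exec-done
t=17  I3 writes R0
t=18  I4 reads
t=23  I4 exec-done
t=24  I4 writes R4
t=25  I5 issues→M1
t=26  I5 reads | I6 issues→M0
t=27  I6 reads
t=31  I5 exec-done
t=32  I5 writes R3 | I6 exec-done
t=33  I6 writes R4
t=34  I7 issues→A0
t=35  I7 reads
t=36  I7 exec-done
t=37  I7 writes R4

cycle = 16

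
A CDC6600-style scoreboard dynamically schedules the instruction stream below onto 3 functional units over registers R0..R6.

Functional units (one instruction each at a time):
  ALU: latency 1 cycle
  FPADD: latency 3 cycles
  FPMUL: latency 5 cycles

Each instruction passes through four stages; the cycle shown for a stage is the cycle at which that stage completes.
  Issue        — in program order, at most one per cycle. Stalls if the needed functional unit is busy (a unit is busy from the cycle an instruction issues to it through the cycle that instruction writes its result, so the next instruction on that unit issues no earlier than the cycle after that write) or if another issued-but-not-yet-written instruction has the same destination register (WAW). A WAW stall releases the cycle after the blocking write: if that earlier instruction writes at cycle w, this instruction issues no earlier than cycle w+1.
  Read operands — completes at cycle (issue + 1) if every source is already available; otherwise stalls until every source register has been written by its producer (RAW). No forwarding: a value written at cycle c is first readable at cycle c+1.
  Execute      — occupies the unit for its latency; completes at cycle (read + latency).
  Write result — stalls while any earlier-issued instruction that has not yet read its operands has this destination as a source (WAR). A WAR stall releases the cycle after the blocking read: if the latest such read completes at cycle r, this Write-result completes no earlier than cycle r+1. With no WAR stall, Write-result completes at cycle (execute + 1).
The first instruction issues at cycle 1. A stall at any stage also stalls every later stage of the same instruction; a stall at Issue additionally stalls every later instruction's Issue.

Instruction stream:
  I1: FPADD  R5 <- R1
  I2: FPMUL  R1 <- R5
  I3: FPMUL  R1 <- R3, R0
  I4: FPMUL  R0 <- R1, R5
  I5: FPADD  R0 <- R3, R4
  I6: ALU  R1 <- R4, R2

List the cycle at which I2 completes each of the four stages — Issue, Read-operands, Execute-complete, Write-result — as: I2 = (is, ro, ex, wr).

I2 = (2, 7, 12, 13)

I1 -> (1, 2, 5, 6)
I2 -> (2, 7, 12, 13)  // RAW R5: wait I1 write@6
I3 -> (14, 15, 20, 21)  // struct: FPMUL busy until I2 writes@13
I4 -> (22, 23, 28, 29)  // struct: FPMUL busy until I3 writes@21
I5 -> (30, 31, 34, 35)  // WAW R0: wait I4 write@29
I6 -> (31, 32, 33, 34)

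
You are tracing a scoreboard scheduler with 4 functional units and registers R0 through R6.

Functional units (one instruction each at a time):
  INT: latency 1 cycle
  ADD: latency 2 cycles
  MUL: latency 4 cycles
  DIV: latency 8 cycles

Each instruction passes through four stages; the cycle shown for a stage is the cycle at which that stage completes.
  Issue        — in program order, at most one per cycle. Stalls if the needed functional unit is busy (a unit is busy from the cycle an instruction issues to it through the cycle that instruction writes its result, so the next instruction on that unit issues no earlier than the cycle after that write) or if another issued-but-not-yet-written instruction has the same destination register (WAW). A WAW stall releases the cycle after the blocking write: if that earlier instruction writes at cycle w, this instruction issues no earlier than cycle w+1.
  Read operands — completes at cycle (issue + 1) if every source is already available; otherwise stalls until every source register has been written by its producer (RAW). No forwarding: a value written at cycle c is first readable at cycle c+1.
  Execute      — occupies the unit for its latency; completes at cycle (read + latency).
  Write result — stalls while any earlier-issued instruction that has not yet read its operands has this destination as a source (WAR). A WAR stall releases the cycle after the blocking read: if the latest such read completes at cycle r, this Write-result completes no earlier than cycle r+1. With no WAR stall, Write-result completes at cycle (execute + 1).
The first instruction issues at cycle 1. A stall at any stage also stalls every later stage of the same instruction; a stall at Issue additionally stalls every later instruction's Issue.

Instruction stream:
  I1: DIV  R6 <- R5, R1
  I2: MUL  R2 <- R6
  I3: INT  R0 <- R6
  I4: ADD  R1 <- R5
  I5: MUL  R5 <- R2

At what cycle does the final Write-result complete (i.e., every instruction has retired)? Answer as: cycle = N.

cycle = 24

1) issue 1, read 2, done 10, write 11
2) issue 2, read 12, done 16, write 17  <RAW R6: wait I1 write@11>
3) issue 3, read 12, done 13, write 14  <RAW R6: wait I1 write@11>
4) issue 4, read 5, done 7, write 8
5) issue 18, read 19, done 23, write 24  <struct: MUL busy until I2 writes@17>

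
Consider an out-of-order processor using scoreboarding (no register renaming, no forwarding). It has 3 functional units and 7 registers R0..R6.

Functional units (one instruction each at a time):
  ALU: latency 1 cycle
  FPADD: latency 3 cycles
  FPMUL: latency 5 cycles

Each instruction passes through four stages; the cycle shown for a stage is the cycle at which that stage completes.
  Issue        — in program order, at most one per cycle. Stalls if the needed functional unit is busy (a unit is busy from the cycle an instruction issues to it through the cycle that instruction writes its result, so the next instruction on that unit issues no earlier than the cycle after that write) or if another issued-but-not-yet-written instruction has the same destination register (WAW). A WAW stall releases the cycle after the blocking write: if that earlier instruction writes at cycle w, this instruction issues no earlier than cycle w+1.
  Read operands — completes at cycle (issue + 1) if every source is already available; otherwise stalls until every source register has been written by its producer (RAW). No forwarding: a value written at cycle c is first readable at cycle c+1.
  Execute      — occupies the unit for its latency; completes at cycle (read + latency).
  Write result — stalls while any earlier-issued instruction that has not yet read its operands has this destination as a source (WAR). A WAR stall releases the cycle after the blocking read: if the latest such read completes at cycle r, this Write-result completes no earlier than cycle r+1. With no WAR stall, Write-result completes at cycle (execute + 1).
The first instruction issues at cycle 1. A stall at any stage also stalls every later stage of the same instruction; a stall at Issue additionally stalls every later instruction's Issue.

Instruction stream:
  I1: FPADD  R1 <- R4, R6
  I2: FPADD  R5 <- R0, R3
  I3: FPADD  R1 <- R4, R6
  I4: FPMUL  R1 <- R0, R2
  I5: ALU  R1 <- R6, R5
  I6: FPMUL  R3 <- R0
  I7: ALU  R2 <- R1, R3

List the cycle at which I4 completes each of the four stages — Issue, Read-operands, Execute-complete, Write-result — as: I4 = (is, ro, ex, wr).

I4 = (19, 20, 25, 26)

c1: I1→FPADD
c2: I1 RO
c5: I1 EX
c6: I1 WR R1
c7: I2→FPADD
c8: I2 RO
c11: I2 EX
c12: I2 WR R5
c13: I3→FPADD
c14: I3 RO
c17: I3 EX
c18: I3 WR R1
c19: I4→FPMUL
c20: I4 RO
c25: I4 EX
c26: I4 WR R1
c27: I5→ALU
c28: I5 RO | I6→FPMUL
c29: I5 EX | I6 RO
c30: I5 WR R1
c31: I7→ALU
c34: I6 EX
c35: I6 WR R3
c36: I7 RO
c37: I7 EX
c38: I7 WR R2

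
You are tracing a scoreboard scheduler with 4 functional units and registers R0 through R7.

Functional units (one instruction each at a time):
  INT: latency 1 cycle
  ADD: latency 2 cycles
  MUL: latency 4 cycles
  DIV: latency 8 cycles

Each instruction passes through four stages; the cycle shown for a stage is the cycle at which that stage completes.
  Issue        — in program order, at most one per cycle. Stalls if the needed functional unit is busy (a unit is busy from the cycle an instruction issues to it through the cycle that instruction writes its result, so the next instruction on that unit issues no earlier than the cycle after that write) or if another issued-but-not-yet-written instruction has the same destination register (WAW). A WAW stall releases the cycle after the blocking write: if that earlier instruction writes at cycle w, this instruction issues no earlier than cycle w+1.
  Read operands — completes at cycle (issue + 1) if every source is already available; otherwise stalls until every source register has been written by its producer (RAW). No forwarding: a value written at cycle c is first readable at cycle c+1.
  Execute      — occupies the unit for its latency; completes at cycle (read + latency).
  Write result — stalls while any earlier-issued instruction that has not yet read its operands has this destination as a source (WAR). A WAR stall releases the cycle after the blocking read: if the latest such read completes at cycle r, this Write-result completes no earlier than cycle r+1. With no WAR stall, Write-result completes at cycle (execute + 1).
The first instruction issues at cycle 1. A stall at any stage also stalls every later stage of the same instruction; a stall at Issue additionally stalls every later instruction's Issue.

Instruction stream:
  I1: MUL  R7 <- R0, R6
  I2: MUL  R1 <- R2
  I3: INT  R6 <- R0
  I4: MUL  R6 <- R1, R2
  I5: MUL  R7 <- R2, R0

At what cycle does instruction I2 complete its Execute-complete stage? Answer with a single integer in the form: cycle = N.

t=1  I1 dispatched to MUL
t=2  I1 operands ready
t=6  I1 complete
t=7  R7←I1
t=8  I2 dispatched to MUL
t=9  I2 operands ready; I3 dispatched to INT
t=10  I3 operands ready
t=11  I3 complete
t=12  R6←I3
t=13  I2 complete
t=14  R1←I2
t=15  I4 dispatched to MUL
t=16  I4 operands ready
t=20  I4 complete
t=21  R6←I4
t=22  I5 dispatched to MUL
t=23  I5 operands ready
t=27  I5 complete
t=28  R7←I5

cycle = 13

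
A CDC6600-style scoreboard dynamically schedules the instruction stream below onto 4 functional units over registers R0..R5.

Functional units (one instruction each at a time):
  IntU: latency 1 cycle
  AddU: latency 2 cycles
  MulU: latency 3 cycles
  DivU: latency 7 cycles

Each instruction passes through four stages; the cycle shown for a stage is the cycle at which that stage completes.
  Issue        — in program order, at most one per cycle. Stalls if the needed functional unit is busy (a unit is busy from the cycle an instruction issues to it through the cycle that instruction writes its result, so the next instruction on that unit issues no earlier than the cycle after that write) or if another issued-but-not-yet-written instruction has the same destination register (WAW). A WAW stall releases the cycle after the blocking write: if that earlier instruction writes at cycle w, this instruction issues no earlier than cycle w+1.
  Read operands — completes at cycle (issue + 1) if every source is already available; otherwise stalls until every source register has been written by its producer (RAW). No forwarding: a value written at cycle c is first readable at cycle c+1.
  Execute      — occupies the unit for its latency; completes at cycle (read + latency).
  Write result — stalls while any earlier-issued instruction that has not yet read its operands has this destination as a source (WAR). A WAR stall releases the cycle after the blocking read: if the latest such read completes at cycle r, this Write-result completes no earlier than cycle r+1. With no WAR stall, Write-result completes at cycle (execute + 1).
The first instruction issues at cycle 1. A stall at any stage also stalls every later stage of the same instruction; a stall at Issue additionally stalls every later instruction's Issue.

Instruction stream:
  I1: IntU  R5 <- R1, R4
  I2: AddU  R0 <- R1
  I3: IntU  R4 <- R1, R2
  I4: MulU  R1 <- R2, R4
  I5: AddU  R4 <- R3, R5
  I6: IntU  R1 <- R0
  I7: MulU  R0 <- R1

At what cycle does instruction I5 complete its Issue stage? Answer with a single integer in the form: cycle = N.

I1  is:1  ro:2  ex:3  wr:4
I2  is:2  ro:3  ex:5  wr:6
I3  is:5  ro:6  ex:7  wr:8  — struct: IntU busy until I1 writes@4
I4  is:6  ro:9  ex:12  wr:13  — RAW R4: wait I3 write@8
I5  is:9  ro:10  ex:12  wr:13  — WAW R4: wait I3 write@8
I6  is:14  ro:15  ex:16  wr:17  — WAW R1: wait I4 write@13
I7  is:15  ro:18  ex:21  wr:22  — RAW R1: wait I6 write@17

cycle = 9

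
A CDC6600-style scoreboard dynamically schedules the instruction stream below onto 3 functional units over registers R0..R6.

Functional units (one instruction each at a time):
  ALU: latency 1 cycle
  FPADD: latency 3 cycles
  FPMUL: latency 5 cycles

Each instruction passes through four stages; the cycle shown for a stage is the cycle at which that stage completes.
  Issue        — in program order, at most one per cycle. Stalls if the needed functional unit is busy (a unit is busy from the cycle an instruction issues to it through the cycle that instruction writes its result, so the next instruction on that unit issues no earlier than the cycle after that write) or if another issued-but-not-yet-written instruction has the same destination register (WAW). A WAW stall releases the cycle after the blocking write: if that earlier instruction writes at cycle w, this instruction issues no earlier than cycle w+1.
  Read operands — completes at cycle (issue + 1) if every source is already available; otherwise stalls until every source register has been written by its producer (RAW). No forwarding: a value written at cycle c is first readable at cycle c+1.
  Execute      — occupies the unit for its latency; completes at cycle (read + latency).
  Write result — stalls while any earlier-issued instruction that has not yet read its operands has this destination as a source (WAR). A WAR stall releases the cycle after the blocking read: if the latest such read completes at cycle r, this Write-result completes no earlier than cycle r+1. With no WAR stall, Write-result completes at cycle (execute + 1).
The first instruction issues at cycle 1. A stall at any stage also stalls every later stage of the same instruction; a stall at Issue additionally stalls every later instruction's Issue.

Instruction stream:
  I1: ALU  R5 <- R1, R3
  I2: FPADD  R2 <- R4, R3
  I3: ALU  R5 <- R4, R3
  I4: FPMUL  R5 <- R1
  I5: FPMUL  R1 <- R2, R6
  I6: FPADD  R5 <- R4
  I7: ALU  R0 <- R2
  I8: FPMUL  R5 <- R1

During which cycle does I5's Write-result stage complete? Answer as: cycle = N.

cycle = 24

I1 -> (1, 2, 3, 4)
I2 -> (2, 3, 6, 7)
I3 -> (5, 6, 7, 8)  // struct: ALU busy until I1 writes@4
I4 -> (9, 10, 15, 16)  // WAW R5: wait I3 write@8
I5 -> (17, 18, 23, 24)  // struct: FPMUL busy until I4 writes@16
I6 -> (18, 19, 22, 23)
I7 -> (19, 20, 21, 22)
I8 -> (25, 26, 31, 32)  // struct: FPMUL busy until I5 writes@24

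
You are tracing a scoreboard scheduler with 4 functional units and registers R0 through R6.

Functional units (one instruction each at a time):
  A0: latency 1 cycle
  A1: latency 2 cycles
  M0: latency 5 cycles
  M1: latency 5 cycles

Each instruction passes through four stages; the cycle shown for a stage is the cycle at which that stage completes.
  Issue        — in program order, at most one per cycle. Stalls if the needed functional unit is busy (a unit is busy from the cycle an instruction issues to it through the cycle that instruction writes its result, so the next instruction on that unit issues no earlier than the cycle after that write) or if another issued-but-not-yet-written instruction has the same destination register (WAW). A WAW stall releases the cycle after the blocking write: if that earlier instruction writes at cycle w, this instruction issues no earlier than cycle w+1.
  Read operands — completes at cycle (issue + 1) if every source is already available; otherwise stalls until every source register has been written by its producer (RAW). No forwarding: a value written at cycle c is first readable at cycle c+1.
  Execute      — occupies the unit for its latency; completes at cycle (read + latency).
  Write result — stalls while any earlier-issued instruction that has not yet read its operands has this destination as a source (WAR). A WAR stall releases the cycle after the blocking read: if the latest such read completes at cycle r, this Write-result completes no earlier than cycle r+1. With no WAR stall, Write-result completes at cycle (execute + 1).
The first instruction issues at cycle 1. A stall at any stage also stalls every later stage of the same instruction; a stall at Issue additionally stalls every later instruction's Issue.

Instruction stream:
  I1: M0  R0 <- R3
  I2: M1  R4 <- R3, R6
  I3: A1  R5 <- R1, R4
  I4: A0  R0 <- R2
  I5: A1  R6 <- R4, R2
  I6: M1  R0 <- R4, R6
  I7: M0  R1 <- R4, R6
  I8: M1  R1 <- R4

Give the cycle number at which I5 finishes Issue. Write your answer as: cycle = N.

[1] I1 issues→M0
[2] I1 reads, I2 issues→M1
[3] I2 reads, I3 issues→A1
[7] I1 exec-done
[8] I1 writes R0, I2 exec-done
[9] I2 writes R4, I4 issues→A0
[10] I3 reads, I4 reads
[11] I4 exec-done
[12] I3 exec-done, I4 writes R0
[13] I3 writes R5
[14] I5 issues→A1
[15] I5 reads, I6 issues→M1
[16] I7 issues→M0
[17] I5 exec-done
[18] I5 writes R6
[19] I6 reads, I7 reads
[24] I6 exec-done, I7 exec-done
[25] I6 writes R0, I7 writes R1
[26] I8 issues→M1
[27] I8 reads
[32] I8 exec-done
[33] I8 writes R1

cycle = 14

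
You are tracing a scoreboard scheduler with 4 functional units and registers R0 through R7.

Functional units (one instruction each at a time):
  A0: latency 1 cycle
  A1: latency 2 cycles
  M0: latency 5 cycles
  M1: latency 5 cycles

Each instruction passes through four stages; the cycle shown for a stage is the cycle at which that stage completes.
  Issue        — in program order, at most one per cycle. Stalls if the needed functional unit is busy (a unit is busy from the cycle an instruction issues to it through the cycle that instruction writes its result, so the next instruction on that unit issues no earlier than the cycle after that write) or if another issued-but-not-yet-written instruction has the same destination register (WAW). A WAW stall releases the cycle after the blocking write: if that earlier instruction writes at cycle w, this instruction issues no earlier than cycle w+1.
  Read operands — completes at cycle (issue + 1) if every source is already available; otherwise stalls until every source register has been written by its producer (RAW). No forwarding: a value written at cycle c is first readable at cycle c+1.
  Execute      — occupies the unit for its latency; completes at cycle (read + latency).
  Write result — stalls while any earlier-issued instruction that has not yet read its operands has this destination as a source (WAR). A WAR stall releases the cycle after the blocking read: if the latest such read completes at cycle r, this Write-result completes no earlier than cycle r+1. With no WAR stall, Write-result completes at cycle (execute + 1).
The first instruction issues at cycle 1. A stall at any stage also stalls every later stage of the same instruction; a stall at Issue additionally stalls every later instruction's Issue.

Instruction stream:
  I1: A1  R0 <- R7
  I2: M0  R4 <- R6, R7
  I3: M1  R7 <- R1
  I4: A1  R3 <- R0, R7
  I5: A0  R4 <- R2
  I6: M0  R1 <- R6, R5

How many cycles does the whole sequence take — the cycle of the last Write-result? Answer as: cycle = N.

c1: I1 issues→A1
c2: I1 reads | I2 issues→M0
c3: I2 reads | I3 issues→M1
c4: I1 exec-done | I3 reads
c5: I1 writes R0
c6: I4 issues→A1
c8: I2 exec-done
c9: I2 writes R4 | I3 exec-done
c10: I3 writes R7 | I5 issues→A0
c11: I4 reads | I5 reads | I6 issues→M0
c12: I5 exec-done | I6 reads
c13: I4 exec-done | I5 writes R4
c14: I4 writes R3
c17: I6 exec-done
c18: I6 writes R1

cycle = 18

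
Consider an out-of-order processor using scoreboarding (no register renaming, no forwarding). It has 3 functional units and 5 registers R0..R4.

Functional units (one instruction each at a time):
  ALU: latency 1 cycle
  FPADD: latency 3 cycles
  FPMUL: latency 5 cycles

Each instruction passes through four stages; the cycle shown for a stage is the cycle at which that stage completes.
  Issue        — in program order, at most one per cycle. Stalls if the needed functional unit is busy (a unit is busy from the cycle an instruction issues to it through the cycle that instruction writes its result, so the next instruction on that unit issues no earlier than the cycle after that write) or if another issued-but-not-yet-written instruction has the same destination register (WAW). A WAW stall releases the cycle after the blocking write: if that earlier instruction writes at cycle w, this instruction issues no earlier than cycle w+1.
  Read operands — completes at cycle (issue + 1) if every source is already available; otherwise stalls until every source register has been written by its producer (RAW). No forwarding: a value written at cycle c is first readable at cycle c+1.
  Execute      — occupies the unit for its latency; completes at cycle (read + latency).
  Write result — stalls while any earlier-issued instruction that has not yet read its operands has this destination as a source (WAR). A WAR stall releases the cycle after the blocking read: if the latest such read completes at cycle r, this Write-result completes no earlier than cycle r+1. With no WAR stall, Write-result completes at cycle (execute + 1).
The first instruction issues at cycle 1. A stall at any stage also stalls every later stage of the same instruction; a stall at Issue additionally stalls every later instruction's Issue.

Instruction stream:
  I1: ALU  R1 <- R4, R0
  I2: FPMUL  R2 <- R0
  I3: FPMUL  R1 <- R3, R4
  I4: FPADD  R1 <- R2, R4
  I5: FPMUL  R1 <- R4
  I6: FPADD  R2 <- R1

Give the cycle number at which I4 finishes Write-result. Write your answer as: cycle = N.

[1] I1 dispatched to ALU
[2] I1 operands ready · I2 dispatched to FPMUL
[3] I1 complete · I2 operands ready
[4] R1←I1
[8] I2 complete
[9] R2←I2
[10] I3 dispatched to FPMUL
[11] I3 operands ready
[16] I3 complete
[17] R1←I3
[18] I4 dispatched to FPADD
[19] I4 operands ready
[22] I4 complete
[23] R1←I4
[24] I5 dispatched to FPMUL
[25] I5 operands ready · I6 dispatched to FPADD
[30] I5 complete
[31] R1←I5
[32] I6 operands ready
[35] I6 complete
[36] R2←I6

cycle = 23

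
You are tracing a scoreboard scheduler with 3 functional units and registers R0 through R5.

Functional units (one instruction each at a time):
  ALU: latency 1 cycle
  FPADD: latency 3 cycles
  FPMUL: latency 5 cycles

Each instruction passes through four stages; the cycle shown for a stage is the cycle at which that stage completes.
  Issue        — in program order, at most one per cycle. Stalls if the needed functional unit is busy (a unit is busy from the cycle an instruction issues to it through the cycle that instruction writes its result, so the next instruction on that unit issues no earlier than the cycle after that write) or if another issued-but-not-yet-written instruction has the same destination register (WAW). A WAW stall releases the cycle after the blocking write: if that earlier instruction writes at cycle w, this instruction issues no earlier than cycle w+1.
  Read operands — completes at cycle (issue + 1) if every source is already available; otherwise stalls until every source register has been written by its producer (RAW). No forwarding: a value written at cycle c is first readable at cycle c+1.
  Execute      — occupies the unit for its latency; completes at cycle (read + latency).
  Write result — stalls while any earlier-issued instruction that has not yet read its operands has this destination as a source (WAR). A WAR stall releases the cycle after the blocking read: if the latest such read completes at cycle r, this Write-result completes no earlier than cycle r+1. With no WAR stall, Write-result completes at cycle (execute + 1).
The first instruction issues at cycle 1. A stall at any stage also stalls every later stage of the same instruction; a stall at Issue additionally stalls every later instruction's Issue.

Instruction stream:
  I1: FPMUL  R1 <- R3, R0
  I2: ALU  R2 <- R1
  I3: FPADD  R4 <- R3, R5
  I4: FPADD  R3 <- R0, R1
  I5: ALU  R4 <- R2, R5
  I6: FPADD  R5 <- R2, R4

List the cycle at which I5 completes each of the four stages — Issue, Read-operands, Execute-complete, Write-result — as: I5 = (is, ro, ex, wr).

t=1  I1 dispatched to FPMUL
t=2  I1 operands ready, I2 dispatched to ALU
t=3  I3 dispatched to FPADD
t=4  I3 operands ready
t=7  I1 complete, I3 complete
t=8  R1←I1, R4←I3
t=9  I2 operands ready, I4 dispatched to FPADD
t=10  I2 complete, I4 operands ready
t=11  R2←I2
t=12  I5 dispatched to ALU
t=13  I4 complete, I5 operands ready
t=14  R3←I4, I5 complete
t=15  R4←I5, I6 dispatched to FPADD
t=16  I6 operands ready
t=19  I6 complete
t=20  R5←I6

I5 = (12, 13, 14, 15)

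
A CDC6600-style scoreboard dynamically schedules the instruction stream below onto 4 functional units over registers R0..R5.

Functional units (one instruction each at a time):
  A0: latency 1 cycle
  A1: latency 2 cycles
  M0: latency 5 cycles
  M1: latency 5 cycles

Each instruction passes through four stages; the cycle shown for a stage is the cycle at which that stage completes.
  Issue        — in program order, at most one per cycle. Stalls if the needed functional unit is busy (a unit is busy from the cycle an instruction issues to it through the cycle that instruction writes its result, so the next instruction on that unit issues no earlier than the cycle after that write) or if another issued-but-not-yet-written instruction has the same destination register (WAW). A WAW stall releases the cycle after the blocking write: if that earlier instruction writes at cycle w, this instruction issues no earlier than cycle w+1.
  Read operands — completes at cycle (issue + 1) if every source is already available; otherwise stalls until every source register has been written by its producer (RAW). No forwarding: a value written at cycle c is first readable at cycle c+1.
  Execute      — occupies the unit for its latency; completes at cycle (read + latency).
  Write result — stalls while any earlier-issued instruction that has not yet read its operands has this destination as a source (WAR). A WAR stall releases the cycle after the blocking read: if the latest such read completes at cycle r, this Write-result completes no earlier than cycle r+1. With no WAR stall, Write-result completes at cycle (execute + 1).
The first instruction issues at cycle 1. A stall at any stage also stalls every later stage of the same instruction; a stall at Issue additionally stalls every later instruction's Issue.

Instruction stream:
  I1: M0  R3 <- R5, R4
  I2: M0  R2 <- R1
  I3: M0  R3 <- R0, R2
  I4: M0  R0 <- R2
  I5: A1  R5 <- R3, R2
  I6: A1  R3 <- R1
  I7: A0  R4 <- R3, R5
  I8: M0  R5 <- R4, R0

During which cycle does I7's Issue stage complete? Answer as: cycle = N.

t=1  I1 issues→M0
t=2  I1 reads
t=7  I1 exec-done
t=8  I1 writes R3
t=9  I2 issues→M0
t=10  I2 reads
t=15  I2 exec-done
t=16  I2 writes R2
t=17  I3 issues→M0
t=18  I3 reads
t=23  I3 exec-done
t=24  I3 writes R3
t=25  I4 issues→M0
t=26  I4 reads · I5 issues→A1
t=27  I5 reads
t=29  I5 exec-done
t=30  I5 writes R5
t=31  I4 exec-done · I6 issues→A1
t=32  I4 writes R0 · I6 reads · I7 issues→A0
t=33  I8 issues→M0
t=34  I6 exec-done
t=35  I6 writes R3
t=36  I7 reads
t=37  I7 exec-done
t=38  I7 writes R4
t=39  I8 reads
t=44  I8 exec-done
t=45  I8 writes R5

cycle = 32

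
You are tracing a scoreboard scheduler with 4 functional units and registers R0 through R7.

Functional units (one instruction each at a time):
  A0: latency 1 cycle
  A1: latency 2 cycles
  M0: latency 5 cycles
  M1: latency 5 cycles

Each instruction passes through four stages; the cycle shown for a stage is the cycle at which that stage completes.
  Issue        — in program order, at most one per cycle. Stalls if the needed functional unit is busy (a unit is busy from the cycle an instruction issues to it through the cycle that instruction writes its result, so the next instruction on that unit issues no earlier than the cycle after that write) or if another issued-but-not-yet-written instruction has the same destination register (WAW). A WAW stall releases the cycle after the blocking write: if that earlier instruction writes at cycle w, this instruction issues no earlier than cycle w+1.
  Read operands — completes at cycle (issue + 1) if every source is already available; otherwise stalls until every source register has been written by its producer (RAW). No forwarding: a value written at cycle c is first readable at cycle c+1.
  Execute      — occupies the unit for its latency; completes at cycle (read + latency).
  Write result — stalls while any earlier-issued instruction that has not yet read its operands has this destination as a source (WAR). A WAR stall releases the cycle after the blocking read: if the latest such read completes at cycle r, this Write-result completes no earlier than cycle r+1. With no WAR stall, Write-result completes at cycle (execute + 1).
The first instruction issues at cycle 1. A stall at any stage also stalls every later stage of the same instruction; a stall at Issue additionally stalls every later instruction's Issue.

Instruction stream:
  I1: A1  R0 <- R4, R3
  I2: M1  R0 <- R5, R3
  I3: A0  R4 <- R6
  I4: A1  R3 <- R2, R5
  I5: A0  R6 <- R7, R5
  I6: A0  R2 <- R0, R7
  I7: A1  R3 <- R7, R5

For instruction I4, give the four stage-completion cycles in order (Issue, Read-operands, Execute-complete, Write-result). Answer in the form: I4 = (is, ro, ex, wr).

I1  is:1  ro:2  ex:4  wr:5
I2  is:6  ro:7  ex:12  wr:13  — WAW R0: wait I1 write@5
I3  is:7  ro:8  ex:9  wr:10
I4  is:8  ro:9  ex:11  wr:12
I5  is:11  ro:12  ex:13  wr:14  — struct: A0 busy until I3 writes@10
I6  is:15  ro:16  ex:17  wr:18  — struct: A0 busy until I5 writes@14
I7  is:16  ro:17  ex:19  wr:20

I4 = (8, 9, 11, 12)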